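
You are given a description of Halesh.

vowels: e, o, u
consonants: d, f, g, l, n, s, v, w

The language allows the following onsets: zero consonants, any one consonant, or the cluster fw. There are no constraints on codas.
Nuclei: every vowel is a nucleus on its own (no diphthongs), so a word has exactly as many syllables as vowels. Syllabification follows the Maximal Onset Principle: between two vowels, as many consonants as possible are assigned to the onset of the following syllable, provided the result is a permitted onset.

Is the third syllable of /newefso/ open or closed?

open

Vowels present: e, e, o; each is a nucleus, giving 3 syllables.
Between /e/ (V1) and /e/ (V2): /w/ → onset of the next syllable (single consonants are always licit onsets).
Between /e/ (V2) and /o/ (V3): /fs/; trying suffixes from longest down, /s/ is the first permitted one, so coda /f/ | onset /s/.
So the parse is ne.wef.so.
Syllable 3 is /so/; it ends in its nucleus with no coda, so it is open.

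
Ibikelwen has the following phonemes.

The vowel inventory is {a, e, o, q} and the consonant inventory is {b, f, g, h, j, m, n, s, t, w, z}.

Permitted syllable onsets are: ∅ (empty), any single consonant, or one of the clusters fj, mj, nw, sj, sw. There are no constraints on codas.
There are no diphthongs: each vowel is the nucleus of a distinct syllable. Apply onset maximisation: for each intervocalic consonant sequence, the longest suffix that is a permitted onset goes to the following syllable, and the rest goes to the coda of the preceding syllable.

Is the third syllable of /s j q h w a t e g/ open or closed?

The vowels are q, a, e — 3 nuclei, so 3 syllables.
/q…a/ gap (V1→V2): cluster /hw/ — the longest permitted-onset suffix is /w/; onset = /w/, preceding coda = /h/.
/a…e/ gap (V2→V3): /t/ → onset of the next syllable (single consonants are always licit onsets).
Putting it together: sjqh.wa.teg.
Syllable 3 is /teg/ with coda /g/, so it is closed.

closed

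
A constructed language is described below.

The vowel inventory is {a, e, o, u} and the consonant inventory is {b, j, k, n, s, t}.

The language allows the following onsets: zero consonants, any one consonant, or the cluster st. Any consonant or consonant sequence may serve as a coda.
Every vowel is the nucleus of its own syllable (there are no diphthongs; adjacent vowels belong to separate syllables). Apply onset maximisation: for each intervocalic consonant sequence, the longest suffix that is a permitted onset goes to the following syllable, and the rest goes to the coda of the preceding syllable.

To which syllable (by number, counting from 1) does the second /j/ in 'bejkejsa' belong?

Vowels present: e, e, a; each is a nucleus, giving 3 syllables.
σ1/σ2 boundary: cluster /jk/ — the longest permitted-onset suffix is /k/; onset = /k/, preceding coda = /j/.
σ2/σ3 boundary: /js/ splits as /j/ + /s/ (/s/ is the longest suffix that is a licit onset).
Syllabification: bej.kej.sa.
The second /j/ is in the coda of syllable 2 (/kej/).

2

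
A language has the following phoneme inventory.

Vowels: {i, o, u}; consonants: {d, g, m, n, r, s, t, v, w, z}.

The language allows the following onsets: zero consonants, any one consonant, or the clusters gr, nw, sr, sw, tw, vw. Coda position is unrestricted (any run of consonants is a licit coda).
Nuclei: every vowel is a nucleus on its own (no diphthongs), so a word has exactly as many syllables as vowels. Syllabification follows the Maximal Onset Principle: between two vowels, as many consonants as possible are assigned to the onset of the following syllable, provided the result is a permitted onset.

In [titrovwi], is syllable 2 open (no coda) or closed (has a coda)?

open

Vowels present: i, o, i; each is a nucleus, giving 3 syllables.
V1 /i/ – V2 /o/: cluster /tr/ — the longest permitted-onset suffix is /r/; onset = /r/, preceding coda = /t/.
V2 /o/ – V3 /i/: cluster /vw/ — /vw/ is itself a permitted onset, so the whole cluster goes right; preceding coda = ∅.
Putting it together: tit.ro.vwi.
Syllable 2 is /ro/; it ends in its nucleus with no coda, so it is open.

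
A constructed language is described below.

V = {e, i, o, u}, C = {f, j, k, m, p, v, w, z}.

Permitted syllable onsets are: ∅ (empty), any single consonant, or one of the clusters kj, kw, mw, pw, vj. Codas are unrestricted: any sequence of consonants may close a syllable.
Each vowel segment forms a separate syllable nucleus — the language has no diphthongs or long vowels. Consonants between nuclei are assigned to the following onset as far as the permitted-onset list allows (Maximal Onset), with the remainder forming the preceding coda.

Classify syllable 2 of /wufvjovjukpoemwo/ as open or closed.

open

Nuclei (vowels): u, o, u, o, e, o → 6 syllables.
/u…o/ gap (V1→V2): /fvj/ splits as /f/ + /vj/ (/vj/ is the longest suffix that is a licit onset).
/o…u/ gap (V2→V3): /vj/ is a licit onset in full, so it all attaches to the next syllable.
/u…o/ gap (V3→V4): /kp/ — longest licit onset from the right is /p/, leaving /k/ as coda.
/o…e/ gap (V4→V5): nothing intervenes; syllable break is V.V.
/e…o/ gap (V5→V6): cluster /mw/ — /mw/ is itself a permitted onset, so the whole cluster goes right; preceding coda = ∅.
Putting it together: wuf.vjo.vjuk.po.e.mwo.
Syllable 2 is /vjo/; it ends in its nucleus with no coda, so it is open.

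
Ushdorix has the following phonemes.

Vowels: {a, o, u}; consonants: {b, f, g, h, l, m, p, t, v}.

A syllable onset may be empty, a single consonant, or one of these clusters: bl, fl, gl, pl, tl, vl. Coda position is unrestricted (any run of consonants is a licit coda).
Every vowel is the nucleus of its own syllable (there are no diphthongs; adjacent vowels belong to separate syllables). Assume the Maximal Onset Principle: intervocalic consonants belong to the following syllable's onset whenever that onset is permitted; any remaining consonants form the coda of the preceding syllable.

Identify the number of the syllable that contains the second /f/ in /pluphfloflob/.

3

Nuclei (vowels): u, o, o → 3 syllables.
σ1/σ2 boundary: /phfl/ — longest licit onset from the right is /fl/, leaving /ph/ as coda.
σ2/σ3 boundary: /fl/ is a licit onset in full, so it all attaches to the next syllable.
So the parse is pluph.flo.flob.
The second /f/ is in the onset of syllable 3 (/flob/).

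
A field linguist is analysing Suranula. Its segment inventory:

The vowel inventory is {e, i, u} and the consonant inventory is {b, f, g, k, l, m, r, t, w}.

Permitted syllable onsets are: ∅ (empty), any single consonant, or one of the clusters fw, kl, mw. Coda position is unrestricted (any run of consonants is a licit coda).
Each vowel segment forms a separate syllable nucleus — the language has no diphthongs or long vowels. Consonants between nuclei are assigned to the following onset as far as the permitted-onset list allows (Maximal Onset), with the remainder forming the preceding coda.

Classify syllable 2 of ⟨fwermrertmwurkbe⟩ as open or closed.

closed

The vowels are e, e, u, e — 4 nuclei, so 4 syllables.
Between /e/ (V1) and /e/ (V2): cluster /rmr/ — the longest permitted-onset suffix is /r/; onset = /r/, preceding coda = /rm/.
Between /e/ (V2) and /u/ (V3): /rtmw/; trying suffixes from longest down, /mw/ is the first permitted one, so coda /rt/ | onset /mw/.
Between /u/ (V3) and /e/ (V4): /rkb/; trying suffixes from longest down, /b/ is the first permitted one, so coda /rk/ | onset /b/.
Result: fwerm.rert.mwurk.be.
Syllable 2 is /rert/ with coda /rt/, so it is closed.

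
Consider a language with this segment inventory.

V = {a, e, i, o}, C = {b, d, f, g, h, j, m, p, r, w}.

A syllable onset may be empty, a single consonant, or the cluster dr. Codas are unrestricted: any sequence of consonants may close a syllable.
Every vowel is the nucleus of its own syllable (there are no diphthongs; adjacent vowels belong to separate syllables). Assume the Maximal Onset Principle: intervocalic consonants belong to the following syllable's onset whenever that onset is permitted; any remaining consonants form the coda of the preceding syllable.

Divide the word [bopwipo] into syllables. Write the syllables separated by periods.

bop.wi.po

Nuclei (vowels): o, i, o → 3 syllables.
Between /o/ (V1) and /i/ (V2): /pw/ splits as /p/ + /w/ (/w/ is the longest suffix that is a licit onset).
Between /i/ (V2) and /o/ (V3): /p/ is a single consonant, so it becomes the next onset.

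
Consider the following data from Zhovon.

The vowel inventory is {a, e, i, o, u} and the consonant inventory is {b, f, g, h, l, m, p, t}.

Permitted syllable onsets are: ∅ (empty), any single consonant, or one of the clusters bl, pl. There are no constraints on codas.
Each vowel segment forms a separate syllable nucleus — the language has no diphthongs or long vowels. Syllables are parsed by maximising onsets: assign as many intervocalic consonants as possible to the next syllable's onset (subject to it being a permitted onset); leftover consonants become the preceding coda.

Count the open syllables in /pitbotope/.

The vowels are i, o, o, e — 4 nuclei, so 4 syllables.
/i…o/ gap (V1→V2): cluster /tb/ — the longest permitted-onset suffix is /b/; onset = /b/, preceding coda = /t/.
/o…o/ gap (V2→V3): /t/ is a single consonant, so it becomes the next onset.
/o…e/ gap (V3→V4): /p/ → onset of the next syllable (single consonants are always licit onsets).
Syllabification: pit.bo.to.pe.
Classifying each syllable: /pit/ (closed), /bo/ (open), /to/ (open), /pe/ (open).
Open syllables: 3.

3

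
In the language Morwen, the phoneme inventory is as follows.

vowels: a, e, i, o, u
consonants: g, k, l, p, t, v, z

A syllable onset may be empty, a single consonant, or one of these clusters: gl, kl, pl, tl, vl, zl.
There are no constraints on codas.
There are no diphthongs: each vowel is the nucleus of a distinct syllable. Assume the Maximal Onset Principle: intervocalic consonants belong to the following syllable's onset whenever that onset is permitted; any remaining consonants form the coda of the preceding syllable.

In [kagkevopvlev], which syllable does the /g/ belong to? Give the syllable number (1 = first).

1

Vowels present: a, e, o, e; each is a nucleus, giving 4 syllables.
V1 /a/ – V2 /e/: cluster /gk/ — the longest permitted-onset suffix is /k/; onset = /k/, preceding coda = /g/.
V2 /e/ – V3 /o/: /v/ is a single consonant, so it becomes the next onset.
V3 /o/ – V4 /e/: /pvl/; trying suffixes from longest down, /vl/ is the first permitted one, so coda /p/ | onset /vl/.
So the parse is kag.ke.vop.vlev.
The /g/ is in the coda of syllable 1 (/kag/).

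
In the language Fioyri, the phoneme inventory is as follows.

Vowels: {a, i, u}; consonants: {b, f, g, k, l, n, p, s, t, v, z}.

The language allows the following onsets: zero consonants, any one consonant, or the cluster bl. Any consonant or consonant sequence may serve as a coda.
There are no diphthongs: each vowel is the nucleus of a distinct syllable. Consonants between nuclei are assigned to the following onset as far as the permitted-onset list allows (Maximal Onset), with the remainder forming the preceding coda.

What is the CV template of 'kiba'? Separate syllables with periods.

Vowels present: i, a; each is a nucleus, giving 2 syllables.
/i…a/ gap (V1→V2): /b/ is a single consonant, so it becomes the next onset.
So the parse is ki.ba.
Mapping each syllable to C/V: /ki/ → CV, /ba/ → CV.

CV.CV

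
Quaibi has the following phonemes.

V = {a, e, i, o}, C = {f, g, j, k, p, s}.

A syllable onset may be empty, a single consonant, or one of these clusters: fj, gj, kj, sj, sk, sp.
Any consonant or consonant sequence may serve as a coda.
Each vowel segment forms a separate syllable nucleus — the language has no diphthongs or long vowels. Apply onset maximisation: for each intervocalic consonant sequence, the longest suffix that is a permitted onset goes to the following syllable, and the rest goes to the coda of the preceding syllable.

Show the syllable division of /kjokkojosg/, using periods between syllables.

kjok.ko.josg

The vowels are o, o, o — 3 nuclei, so 3 syllables.
Between /o/ (V1) and /o/ (V2): /kk/ — longest licit onset from the right is /k/, leaving /k/ as coda.
Between /o/ (V2) and /o/ (V3): /j/ → onset of the next syllable (single consonants are always licit onsets).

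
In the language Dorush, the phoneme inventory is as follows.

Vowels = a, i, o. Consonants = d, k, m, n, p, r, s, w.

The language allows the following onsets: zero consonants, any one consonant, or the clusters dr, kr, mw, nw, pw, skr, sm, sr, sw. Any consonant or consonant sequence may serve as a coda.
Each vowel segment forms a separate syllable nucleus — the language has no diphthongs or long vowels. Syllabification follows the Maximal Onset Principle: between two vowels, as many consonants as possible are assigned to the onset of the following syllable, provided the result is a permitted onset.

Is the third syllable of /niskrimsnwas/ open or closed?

Nuclei (vowels): i, i, a → 3 syllables.
Between /i/ (V1) and /i/ (V2): /skr/ is a licit onset in full, so it all attaches to the next syllable.
Between /i/ (V2) and /a/ (V3): /msnw/ splits as /ms/ + /nw/ (/nw/ is the longest suffix that is a licit onset).
Syllabification: ni.skrims.nwas.
Syllable 3 is /nwas/ with coda /s/, so it is closed.

closed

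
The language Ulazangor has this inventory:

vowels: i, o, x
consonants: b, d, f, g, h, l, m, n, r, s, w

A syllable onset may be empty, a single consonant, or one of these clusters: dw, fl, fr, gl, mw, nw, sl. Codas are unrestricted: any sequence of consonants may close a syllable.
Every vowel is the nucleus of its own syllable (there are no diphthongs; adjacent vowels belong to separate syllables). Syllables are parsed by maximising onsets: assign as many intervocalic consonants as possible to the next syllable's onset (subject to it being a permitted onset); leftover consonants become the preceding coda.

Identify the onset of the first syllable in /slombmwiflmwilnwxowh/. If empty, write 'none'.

sl

Vowels present: o, i, i, x, o; each is a nucleus, giving 5 syllables.
V1 /o/ – V2 /i/: /mbmw/ splits as /mb/ + /mw/ (/mw/ is the longest suffix that is a licit onset).
V2 /i/ – V3 /i/: /flmw/ — longest licit onset from the right is /mw/, leaving /fl/ as coda.
V3 /i/ – V4 /x/: cluster /lnw/ — the longest permitted-onset suffix is /nw/; onset = /nw/, preceding coda = /l/.
V4 /x/ – V5 /o/: hiatus — the boundary sits between the two vowels.
So the parse is slomb.mwifl.mwil.nwx.owh.
Syllable 1 is /slomb/: onset /sl/, nucleus /o/, coda /mb/.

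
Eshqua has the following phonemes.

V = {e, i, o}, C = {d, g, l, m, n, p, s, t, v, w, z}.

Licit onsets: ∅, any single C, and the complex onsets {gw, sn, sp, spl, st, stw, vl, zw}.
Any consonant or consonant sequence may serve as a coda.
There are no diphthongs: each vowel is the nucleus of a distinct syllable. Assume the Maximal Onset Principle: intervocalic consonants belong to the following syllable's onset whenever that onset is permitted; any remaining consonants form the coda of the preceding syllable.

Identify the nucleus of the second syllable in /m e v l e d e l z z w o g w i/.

e

The vowels are e, e, e, o, i — 5 nuclei, so 5 syllables.
The second nucleus (vowel 2 from the left) is /e/.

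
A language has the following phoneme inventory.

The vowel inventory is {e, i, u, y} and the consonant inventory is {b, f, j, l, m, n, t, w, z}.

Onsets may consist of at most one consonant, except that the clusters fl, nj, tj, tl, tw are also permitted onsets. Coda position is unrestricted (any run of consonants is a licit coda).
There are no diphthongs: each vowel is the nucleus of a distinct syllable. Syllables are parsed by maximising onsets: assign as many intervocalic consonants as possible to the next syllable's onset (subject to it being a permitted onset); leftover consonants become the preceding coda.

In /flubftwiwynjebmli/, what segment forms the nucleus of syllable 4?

e

Nuclei (vowels): u, i, y, e, i → 5 syllables.
The fourth nucleus (vowel 4 from the left) is /e/.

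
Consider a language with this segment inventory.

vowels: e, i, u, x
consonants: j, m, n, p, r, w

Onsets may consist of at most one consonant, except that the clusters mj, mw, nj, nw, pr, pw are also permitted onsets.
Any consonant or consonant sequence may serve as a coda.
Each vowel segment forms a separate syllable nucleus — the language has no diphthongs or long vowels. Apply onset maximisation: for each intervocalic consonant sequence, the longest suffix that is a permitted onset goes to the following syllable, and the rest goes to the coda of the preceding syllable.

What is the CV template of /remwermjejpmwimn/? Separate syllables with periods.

CV.CCVC.CCVCC.CCVCC

Vowels present: e, e, e, i; each is a nucleus, giving 4 syllables.
Between /e/ (V1) and /e/ (V2): /mw/ — entire cluster is a permitted onset → onset /mw/, coda ∅.
Between /e/ (V2) and /e/ (V3): cluster /rmj/ — the longest permitted-onset suffix is /mj/; onset = /mj/, preceding coda = /r/.
Between /e/ (V3) and /i/ (V4): /jpmw/; trying suffixes from longest down, /mw/ is the first permitted one, so coda /jp/ | onset /mw/.
Result: re.mwer.mjejp.mwimn.
Mapping each syllable to C/V: /re/ → CV, /mwer/ → CCVC, /mjejp/ → CCVCC, /mwimn/ → CCVCC.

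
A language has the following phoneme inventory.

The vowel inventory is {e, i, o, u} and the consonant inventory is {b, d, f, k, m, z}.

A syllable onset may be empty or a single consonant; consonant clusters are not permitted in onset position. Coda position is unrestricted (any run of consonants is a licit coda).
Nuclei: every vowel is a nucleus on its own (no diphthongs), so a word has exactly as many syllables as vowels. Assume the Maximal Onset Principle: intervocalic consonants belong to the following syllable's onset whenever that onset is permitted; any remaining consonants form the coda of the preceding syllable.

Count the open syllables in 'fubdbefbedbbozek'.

The vowels are u, e, e, o, e — 5 nuclei, so 5 syllables.
σ1/σ2 boundary: /bdb/ splits as /bd/ + /b/ (/b/ is the longest suffix that is a licit onset).
σ2/σ3 boundary: /fb/ — longest licit onset from the right is /b/, leaving /f/ as coda.
σ3/σ4 boundary: /dbb/ — longest licit onset from the right is /b/, leaving /db/ as coda.
σ4/σ5 boundary: /z/ → onset of the next syllable (single consonants are always licit onsets).
Syllabification: fubd.bef.bedb.bo.zek.
Classifying each syllable: /fubd/ (closed), /bef/ (closed), /bedb/ (closed), /bo/ (open), /zek/ (closed).
Open syllables: 1.

1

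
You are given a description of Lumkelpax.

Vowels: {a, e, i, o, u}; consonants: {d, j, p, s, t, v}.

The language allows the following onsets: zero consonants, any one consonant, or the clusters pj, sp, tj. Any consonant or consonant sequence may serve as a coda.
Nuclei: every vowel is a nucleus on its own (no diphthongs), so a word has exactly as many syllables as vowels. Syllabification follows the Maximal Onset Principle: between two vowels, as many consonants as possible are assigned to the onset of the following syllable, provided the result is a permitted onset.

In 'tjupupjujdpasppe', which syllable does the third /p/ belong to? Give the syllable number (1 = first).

4

The vowels are u, u, u, a, e — 5 nuclei, so 5 syllables.
V1 /u/ – V2 /u/: /p/ is a single consonant, so it becomes the next onset.
V2 /u/ – V3 /u/: cluster /pj/ — /pj/ is itself a permitted onset, so the whole cluster goes right; preceding coda = ∅.
V3 /u/ – V4 /a/: /jdp/ — longest licit onset from the right is /p/, leaving /jd/ as coda.
V4 /a/ – V5 /e/: /spp/ splits as /sp/ + /p/ (/p/ is the longest suffix that is a licit onset).
So the parse is tju.pu.pjujd.pasp.pe.
The third /p/ is in the onset of syllable 4 (/pasp/).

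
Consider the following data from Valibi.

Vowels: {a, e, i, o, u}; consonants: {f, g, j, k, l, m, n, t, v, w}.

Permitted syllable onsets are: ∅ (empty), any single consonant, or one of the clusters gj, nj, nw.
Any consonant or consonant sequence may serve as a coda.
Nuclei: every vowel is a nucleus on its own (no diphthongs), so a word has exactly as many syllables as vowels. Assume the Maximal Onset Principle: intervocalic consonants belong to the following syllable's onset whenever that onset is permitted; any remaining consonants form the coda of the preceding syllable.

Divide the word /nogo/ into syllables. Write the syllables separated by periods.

no.go

Nuclei (vowels): o, o → 2 syllables.
/o…o/ gap (V1→V2): /g/ is a single consonant, so it becomes the next onset.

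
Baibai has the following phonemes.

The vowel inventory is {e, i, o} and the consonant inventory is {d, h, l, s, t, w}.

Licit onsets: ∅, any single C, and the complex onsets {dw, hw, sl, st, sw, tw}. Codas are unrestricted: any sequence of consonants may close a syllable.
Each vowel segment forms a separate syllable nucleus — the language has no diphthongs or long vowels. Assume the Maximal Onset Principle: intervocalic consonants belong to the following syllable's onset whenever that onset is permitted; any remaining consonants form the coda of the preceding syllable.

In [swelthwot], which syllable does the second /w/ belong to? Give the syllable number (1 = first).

Vowels present: e, o; each is a nucleus, giving 2 syllables.
σ1/σ2 boundary: /lthw/ — longest licit onset from the right is /hw/, leaving /lt/ as coda.
Putting it together: swelt.hwot.
The second /w/ is in the onset of syllable 2 (/hwot/).

2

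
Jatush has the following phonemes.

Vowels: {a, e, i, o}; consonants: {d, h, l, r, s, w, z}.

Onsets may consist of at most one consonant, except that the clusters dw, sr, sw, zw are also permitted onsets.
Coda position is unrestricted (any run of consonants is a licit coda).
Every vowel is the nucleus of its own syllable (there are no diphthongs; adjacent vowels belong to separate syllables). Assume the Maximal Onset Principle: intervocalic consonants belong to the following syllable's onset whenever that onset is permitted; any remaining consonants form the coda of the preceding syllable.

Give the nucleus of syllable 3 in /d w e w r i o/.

Vowels present: e, i, o; each is a nucleus, giving 3 syllables.
The third nucleus (vowel 3 from the left) is /o/.

o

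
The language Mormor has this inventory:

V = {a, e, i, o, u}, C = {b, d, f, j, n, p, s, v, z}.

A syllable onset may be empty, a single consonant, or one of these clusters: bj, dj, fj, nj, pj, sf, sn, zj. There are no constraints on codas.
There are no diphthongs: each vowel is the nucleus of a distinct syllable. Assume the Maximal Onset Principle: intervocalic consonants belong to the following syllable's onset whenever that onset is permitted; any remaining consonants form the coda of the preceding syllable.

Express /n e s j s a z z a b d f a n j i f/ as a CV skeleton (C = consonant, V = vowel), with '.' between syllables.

CVCC.CVC.CVCC.CV.CCVC

Nuclei (vowels): e, a, a, a, i → 5 syllables.
σ1/σ2 boundary: /sjs/ splits as /sj/ + /s/ (/s/ is the longest suffix that is a licit onset).
σ2/σ3 boundary: /zz/ — longest licit onset from the right is /z/, leaving /z/ as coda.
σ3/σ4 boundary: /bdf/; trying suffixes from longest down, /f/ is the first permitted one, so coda /bd/ | onset /f/.
σ4/σ5 boundary: cluster /nj/ — /nj/ is itself a permitted onset, so the whole cluster goes right; preceding coda = ∅.
Result: nesj.saz.zabd.fa.njif.
Mapping each syllable to C/V: /nesj/ → CVCC, /saz/ → CVC, /zabd/ → CVCC, /fa/ → CV, /njif/ → CCVC.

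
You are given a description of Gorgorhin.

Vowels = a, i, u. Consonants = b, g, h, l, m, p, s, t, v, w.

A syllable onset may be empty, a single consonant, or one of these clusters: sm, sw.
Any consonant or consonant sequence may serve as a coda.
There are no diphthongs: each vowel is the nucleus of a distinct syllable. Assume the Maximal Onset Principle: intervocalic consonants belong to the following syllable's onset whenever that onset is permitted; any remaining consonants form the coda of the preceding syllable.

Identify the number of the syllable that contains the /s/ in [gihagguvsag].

Nuclei (vowels): i, a, u, a → 4 syllables.
/i…a/ gap (V1→V2): just /h/ — single C goes to the following onset.
/a…u/ gap (V2→V3): /gg/ splits as /g/ + /g/ (/g/ is the longest suffix that is a licit onset).
/u…a/ gap (V3→V4): /vs/; trying suffixes from longest down, /s/ is the first permitted one, so coda /v/ | onset /s/.
Syllabification: gi.hag.guv.sag.
The /s/ is in the onset of syllable 4 (/sag/).

4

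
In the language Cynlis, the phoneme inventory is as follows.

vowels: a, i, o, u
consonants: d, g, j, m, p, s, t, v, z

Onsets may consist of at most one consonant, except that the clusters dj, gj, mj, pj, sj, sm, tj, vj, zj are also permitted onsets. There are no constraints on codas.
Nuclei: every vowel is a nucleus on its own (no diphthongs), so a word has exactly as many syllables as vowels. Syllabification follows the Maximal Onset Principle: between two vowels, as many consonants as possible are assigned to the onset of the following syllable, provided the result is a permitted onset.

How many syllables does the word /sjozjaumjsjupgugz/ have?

5

Vowels present: o, a, u, u, u; each is a nucleus, giving 5 syllables.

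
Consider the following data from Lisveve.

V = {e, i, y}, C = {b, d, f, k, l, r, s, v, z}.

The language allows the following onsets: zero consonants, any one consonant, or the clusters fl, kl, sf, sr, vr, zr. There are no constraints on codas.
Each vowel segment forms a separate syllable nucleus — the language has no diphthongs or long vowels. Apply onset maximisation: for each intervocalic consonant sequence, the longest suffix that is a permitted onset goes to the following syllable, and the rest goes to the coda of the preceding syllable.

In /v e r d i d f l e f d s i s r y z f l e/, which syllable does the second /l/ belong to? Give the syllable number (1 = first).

6

Nuclei (vowels): e, i, e, i, y, e → 6 syllables.
V1 /e/ – V2 /i/: /rd/ splits as /r/ + /d/ (/d/ is the longest suffix that is a licit onset).
V2 /i/ – V3 /e/: /dfl/ — longest licit onset from the right is /fl/, leaving /d/ as coda.
V3 /e/ – V4 /i/: cluster /fds/ — the longest permitted-onset suffix is /s/; onset = /s/, preceding coda = /fd/.
V4 /i/ – V5 /y/: cluster /sr/ — /sr/ is itself a permitted onset, so the whole cluster goes right; preceding coda = ∅.
V5 /y/ – V6 /e/: /zfl/ splits as /z/ + /fl/ (/fl/ is the longest suffix that is a licit onset).
Putting it together: ver.did.flefd.si.sryz.fle.
The second /l/ is in the onset of syllable 6 (/fle/).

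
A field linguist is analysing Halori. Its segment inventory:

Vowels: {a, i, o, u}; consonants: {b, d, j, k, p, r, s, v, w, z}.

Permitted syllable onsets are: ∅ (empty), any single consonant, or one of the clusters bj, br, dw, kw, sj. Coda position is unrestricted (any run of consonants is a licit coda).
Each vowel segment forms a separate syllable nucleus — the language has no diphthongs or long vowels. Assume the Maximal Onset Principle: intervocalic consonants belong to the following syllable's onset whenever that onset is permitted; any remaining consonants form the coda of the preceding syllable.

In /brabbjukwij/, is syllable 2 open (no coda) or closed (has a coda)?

The vowels are a, u, i — 3 nuclei, so 3 syllables.
V1 /a/ – V2 /u/: /bbj/ — longest licit onset from the right is /bj/, leaving /b/ as coda.
V2 /u/ – V3 /i/: /kw/ — entire cluster is a permitted onset → onset /kw/, coda ∅.
So the parse is brab.bju.kwij.
Syllable 2 is /bju/; it ends in its nucleus with no coda, so it is open.

open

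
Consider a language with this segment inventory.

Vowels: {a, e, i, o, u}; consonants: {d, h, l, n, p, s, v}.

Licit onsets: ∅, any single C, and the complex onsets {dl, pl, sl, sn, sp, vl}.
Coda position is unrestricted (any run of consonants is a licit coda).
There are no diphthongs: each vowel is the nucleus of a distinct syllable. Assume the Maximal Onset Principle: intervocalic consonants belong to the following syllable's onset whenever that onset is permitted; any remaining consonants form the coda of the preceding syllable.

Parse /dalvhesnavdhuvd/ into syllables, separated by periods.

Nuclei (vowels): a, e, a, u → 4 syllables.
σ1/σ2 boundary: /lvh/ — longest licit onset from the right is /h/, leaving /lv/ as coda.
σ2/σ3 boundary: /sn/ — entire cluster is a permitted onset → onset /sn/, coda ∅.
σ3/σ4 boundary: cluster /vdh/ — the longest permitted-onset suffix is /h/; onset = /h/, preceding coda = /vd/.

dalv.he.snavd.huvd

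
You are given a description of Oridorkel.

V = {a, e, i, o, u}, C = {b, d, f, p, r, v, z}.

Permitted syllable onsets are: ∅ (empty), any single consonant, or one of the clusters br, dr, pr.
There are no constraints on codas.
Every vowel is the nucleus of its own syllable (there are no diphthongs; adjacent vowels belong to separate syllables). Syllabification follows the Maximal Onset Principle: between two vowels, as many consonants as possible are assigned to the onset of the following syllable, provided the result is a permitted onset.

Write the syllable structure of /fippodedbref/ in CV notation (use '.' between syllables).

CVC.CV.CVC.CCVC

The vowels are i, o, e, e — 4 nuclei, so 4 syllables.
Between /i/ (V1) and /o/ (V2): cluster /pp/ — the longest permitted-onset suffix is /p/; onset = /p/, preceding coda = /p/.
Between /o/ (V2) and /e/ (V3): /d/ is a single consonant, so it becomes the next onset.
Between /e/ (V3) and /e/ (V4): /dbr/ — longest licit onset from the right is /br/, leaving /d/ as coda.
Result: fip.po.ded.bref.
Mapping each syllable to C/V: /fip/ → CVC, /po/ → CV, /ded/ → CVC, /bref/ → CCVC.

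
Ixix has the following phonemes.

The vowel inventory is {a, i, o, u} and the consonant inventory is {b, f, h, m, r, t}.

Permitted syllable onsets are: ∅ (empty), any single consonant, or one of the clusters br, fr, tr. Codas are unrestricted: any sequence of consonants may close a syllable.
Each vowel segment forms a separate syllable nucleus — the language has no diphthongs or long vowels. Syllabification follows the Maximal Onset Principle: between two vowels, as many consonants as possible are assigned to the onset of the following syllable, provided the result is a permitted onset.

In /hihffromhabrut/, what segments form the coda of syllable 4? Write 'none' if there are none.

Nuclei (vowels): i, o, a, u → 4 syllables.
σ1/σ2 boundary: /hffr/; trying suffixes from longest down, /fr/ is the first permitted one, so coda /hf/ | onset /fr/.
σ2/σ3 boundary: /mh/; trying suffixes from longest down, /h/ is the first permitted one, so coda /m/ | onset /h/.
σ3/σ4 boundary: /br/ — entire cluster is a permitted onset → onset /br/, coda ∅.
Putting it together: hihf.from.ha.brut.
Syllable 4 is /brut/: onset /br/, nucleus /u/, coda /t/.

t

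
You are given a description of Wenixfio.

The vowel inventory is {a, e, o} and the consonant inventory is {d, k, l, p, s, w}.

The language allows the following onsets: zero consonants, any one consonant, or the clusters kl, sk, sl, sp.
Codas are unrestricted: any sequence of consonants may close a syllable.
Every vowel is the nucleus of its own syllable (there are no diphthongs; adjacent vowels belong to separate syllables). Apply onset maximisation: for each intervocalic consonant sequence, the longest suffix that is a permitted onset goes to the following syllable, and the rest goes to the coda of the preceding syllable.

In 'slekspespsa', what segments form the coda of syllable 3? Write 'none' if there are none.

The vowels are e, e, a — 3 nuclei, so 3 syllables.
σ1/σ2 boundary: cluster /ksp/ — the longest permitted-onset suffix is /sp/; onset = /sp/, preceding coda = /k/.
σ2/σ3 boundary: /sps/; trying suffixes from longest down, /s/ is the first permitted one, so coda /sp/ | onset /s/.
So the parse is slek.spesp.sa.
Syllable 3 is /sa/: onset /s/, nucleus /a/, coda ∅.

none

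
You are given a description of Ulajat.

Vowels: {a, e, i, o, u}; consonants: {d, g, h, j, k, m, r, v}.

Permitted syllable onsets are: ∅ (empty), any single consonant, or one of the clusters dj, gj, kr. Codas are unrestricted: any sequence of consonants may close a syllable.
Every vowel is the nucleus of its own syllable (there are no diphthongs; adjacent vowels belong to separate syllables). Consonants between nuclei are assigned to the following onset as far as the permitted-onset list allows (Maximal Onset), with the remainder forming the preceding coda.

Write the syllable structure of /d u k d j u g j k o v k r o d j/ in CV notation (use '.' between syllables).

Nuclei (vowels): u, u, o, o → 4 syllables.
/u…u/ gap (V1→V2): /kdj/ splits as /k/ + /dj/ (/dj/ is the longest suffix that is a licit onset).
/u…o/ gap (V2→V3): /gjk/ — longest licit onset from the right is /k/, leaving /gj/ as coda.
/o…o/ gap (V3→V4): /vkr/ splits as /v/ + /kr/ (/kr/ is the longest suffix that is a licit onset).
Result: duk.djugj.kov.krodj.
Mapping each syllable to C/V: /duk/ → CVC, /djugj/ → CCVCC, /kov/ → CVC, /krodj/ → CCVCC.

CVC.CCVCC.CVC.CCVCC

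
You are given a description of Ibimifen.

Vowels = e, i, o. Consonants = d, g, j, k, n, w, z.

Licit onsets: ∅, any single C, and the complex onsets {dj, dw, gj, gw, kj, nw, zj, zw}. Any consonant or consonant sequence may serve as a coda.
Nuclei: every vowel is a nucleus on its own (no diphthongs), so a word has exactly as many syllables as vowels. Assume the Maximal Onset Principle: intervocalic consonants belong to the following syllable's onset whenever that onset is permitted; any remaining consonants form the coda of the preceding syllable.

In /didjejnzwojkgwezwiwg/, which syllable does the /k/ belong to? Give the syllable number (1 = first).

3

The vowels are i, e, o, e, i — 5 nuclei, so 5 syllables.
σ1/σ2 boundary: /dj/ is a licit onset in full, so it all attaches to the next syllable.
σ2/σ3 boundary: /jnzw/; trying suffixes from longest down, /zw/ is the first permitted one, so coda /jn/ | onset /zw/.
σ3/σ4 boundary: /jkgw/ — longest licit onset from the right is /gw/, leaving /jk/ as coda.
σ4/σ5 boundary: /zw/ — entire cluster is a permitted onset → onset /zw/, coda ∅.
Putting it together: di.djejn.zwojk.gwe.zwiwg.
The /k/ is in the coda of syllable 3 (/zwojk/).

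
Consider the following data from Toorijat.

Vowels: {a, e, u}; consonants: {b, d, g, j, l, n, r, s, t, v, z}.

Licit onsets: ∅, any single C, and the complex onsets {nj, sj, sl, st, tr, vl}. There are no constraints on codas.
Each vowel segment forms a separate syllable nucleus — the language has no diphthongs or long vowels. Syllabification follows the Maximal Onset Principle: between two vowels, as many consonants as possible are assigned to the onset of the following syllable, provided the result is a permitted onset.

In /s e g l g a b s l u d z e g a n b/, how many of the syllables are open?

1

Nuclei (vowels): e, a, u, e, a → 5 syllables.
/e…a/ gap (V1→V2): /glg/ — longest licit onset from the right is /g/, leaving /gl/ as coda.
/a…u/ gap (V2→V3): /bsl/ splits as /b/ + /sl/ (/sl/ is the longest suffix that is a licit onset).
/u…e/ gap (V3→V4): /dz/ splits as /d/ + /z/ (/z/ is the longest suffix that is a licit onset).
/e…a/ gap (V4→V5): just /g/ — single C goes to the following onset.
Result: segl.gab.slud.ze.ganb.
Classifying each syllable: /segl/ (closed), /gab/ (closed), /slud/ (closed), /ze/ (open), /ganb/ (closed).
Open syllables: 1.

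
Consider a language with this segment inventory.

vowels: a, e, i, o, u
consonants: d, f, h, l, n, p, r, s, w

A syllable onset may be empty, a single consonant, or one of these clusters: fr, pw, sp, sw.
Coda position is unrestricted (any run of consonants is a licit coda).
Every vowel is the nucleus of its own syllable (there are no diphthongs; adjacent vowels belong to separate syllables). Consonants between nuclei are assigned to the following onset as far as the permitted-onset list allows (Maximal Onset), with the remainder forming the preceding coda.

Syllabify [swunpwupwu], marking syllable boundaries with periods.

swun.pwu.pwu

The vowels are u, u, u — 3 nuclei, so 3 syllables.
V1 /u/ – V2 /u/: /npw/; trying suffixes from longest down, /pw/ is the first permitted one, so coda /n/ | onset /pw/.
V2 /u/ – V3 /u/: /pw/ — entire cluster is a permitted onset → onset /pw/, coda ∅.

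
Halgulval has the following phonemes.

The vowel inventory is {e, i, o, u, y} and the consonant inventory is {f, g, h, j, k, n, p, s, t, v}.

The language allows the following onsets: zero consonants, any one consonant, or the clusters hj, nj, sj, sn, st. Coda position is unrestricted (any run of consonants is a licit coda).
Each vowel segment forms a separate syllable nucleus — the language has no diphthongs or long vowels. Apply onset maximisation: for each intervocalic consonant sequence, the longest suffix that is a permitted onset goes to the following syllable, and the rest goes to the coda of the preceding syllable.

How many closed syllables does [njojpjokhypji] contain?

The vowels are o, o, y, i — 4 nuclei, so 4 syllables.
σ1/σ2 boundary: /jpj/; trying suffixes from longest down, /j/ is the first permitted one, so coda /jp/ | onset /j/.
σ2/σ3 boundary: /kh/; trying suffixes from longest down, /h/ is the first permitted one, so coda /k/ | onset /h/.
σ3/σ4 boundary: /pj/ splits as /p/ + /j/ (/j/ is the longest suffix that is a licit onset).
Putting it together: njojp.jok.hyp.ji.
Classifying each syllable: /njojp/ (closed), /jok/ (closed), /hyp/ (closed), /ji/ (open).
Closed syllables: 3.

3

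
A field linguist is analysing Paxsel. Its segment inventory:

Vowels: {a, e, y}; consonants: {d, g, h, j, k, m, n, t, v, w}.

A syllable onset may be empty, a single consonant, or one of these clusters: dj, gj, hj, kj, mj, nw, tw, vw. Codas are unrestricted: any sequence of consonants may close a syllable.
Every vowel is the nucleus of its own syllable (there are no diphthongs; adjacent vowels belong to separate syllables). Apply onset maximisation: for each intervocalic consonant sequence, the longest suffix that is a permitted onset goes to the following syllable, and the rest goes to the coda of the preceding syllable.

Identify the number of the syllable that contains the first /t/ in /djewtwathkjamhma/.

2

Vowels present: e, a, a, a; each is a nucleus, giving 4 syllables.
Between /e/ (V1) and /a/ (V2): /wtw/; trying suffixes from longest down, /tw/ is the first permitted one, so coda /w/ | onset /tw/.
Between /a/ (V2) and /a/ (V3): /thkj/ splits as /th/ + /kj/ (/kj/ is the longest suffix that is a licit onset).
Between /a/ (V3) and /a/ (V4): cluster /mhm/ — the longest permitted-onset suffix is /m/; onset = /m/, preceding coda = /mh/.
Syllabification: djew.twath.kjamh.ma.
The first /t/ is in the onset of syllable 2 (/twath/).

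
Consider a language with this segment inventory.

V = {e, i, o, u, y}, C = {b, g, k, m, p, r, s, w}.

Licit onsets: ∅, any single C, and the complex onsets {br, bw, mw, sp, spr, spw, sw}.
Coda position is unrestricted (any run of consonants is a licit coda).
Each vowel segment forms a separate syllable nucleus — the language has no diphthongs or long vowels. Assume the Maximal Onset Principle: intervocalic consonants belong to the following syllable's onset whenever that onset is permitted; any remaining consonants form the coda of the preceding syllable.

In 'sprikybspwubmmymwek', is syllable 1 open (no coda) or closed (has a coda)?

Vowels present: i, y, u, y, e; each is a nucleus, giving 5 syllables.
/i…y/ gap (V1→V2): /k/ → onset of the next syllable (single consonants are always licit onsets).
/y…u/ gap (V2→V3): /bspw/; trying suffixes from longest down, /spw/ is the first permitted one, so coda /b/ | onset /spw/.
/u…y/ gap (V3→V4): /bmm/; trying suffixes from longest down, /m/ is the first permitted one, so coda /bm/ | onset /m/.
/y…e/ gap (V4→V5): cluster /mw/ — /mw/ is itself a permitted onset, so the whole cluster goes right; preceding coda = ∅.
Syllabification: spri.kyb.spwubm.my.mwek.
Syllable 1 is /spri/; it ends in its nucleus with no coda, so it is open.

open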